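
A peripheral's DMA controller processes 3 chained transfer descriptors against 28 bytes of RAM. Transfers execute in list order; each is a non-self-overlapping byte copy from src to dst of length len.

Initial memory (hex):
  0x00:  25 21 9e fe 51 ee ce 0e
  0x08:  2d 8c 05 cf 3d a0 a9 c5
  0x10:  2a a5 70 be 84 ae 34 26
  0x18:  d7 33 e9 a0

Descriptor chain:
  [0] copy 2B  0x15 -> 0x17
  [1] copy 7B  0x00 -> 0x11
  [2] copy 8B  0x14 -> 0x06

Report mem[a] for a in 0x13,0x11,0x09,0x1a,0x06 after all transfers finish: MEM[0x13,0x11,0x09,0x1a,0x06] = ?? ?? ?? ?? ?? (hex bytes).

MEM[0x13,0x11,0x09,0x1a,0x06] = 9e 25 ce e9 fe

D0: mem[0x17..0x18] <- [ae 34]
D1: mem[0x11..0x17] <- [25 21 9e fe 51 ee ce]
D2: mem[0x06..0x0d] <- [fe 51 ee ce 34 33 e9 a0]
query mem[0x13]=0x9e, mem[0x11]=0x25, mem[0x09]=0xce, mem[0x1a]=0xe9, mem[0x06]=0xfe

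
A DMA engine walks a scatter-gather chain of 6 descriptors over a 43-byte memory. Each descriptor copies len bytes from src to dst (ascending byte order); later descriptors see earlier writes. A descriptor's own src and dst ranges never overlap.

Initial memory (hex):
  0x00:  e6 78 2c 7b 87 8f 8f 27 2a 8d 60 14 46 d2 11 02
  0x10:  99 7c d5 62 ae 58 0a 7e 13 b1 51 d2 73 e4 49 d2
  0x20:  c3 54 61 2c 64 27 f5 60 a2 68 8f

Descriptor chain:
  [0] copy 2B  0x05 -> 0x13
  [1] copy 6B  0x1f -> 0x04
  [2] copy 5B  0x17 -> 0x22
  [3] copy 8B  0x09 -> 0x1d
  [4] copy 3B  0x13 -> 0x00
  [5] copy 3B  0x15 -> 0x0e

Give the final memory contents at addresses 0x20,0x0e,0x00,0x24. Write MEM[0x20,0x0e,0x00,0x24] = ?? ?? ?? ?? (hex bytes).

  after D0: wrote 2B at 0x13 = 8f8f
  after D1: wrote 6B at 0x04 = d2c354612c64
  after D2: wrote 5B at 0x22 = 7e13b151d2
  after D3: wrote 8B at 0x1d = 64601446d2110299
  after D4: wrote 3B at 0x00 = 8f8f58
  after D5: wrote 3B at 0x0e = 580a7e
query mem[0x20]=0x46, mem[0x0e]=0x58, mem[0x00]=0x8f, mem[0x24]=0x99

MEM[0x20,0x0e,0x00,0x24] = 46 58 8f 99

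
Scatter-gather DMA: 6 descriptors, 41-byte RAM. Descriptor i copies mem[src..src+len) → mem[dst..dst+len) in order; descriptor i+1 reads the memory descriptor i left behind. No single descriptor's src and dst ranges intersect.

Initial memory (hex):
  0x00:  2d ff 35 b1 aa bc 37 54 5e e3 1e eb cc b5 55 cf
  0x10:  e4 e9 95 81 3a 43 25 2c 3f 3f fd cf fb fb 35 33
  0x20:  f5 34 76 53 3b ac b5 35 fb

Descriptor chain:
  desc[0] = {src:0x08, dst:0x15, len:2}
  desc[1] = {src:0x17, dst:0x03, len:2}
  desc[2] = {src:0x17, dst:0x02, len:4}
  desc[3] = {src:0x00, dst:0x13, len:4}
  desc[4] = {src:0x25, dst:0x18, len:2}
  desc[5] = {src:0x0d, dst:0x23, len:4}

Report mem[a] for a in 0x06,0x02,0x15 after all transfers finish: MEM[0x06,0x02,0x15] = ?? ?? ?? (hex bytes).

MEM[0x06,0x02,0x15] = 37 2c 2c

[0] 0x08->0x15 len=2 : 5e e3
[1] 0x17->0x03 len=2 : 2c 3f
[2] 0x17->0x02 len=4 : 2c 3f 3f fd
[3] 0x00->0x13 len=4 : 2d ff 2c 3f
[4] 0x25->0x18 len=2 : ac b5
[5] 0x0d->0x23 len=4 : b5 55 cf e4
query mem[0x06]=0x37, mem[0x02]=0x2c, mem[0x15]=0x2c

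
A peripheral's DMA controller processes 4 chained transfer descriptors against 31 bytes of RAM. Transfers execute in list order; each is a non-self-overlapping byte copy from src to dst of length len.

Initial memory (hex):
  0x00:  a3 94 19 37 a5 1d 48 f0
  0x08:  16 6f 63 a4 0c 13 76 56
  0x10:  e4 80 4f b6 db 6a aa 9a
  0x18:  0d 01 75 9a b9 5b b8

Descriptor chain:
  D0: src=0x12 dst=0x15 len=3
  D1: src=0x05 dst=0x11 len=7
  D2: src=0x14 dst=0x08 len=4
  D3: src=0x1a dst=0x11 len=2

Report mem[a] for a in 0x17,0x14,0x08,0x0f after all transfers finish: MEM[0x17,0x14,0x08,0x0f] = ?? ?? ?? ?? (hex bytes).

MEM[0x17,0x14,0x08,0x0f] = a4 16 16 56

#0 dst[0x15+3] := {0x4f,0xb6,0xdb}
#1 dst[0x11+7] := {0x1d,0x48,0xf0,0x16,0x6f,0x63,0xa4}
#2 dst[0x08+4] := {0x16,0x6f,0x63,0xa4}
#3 dst[0x11+2] := {0x75,0x9a}
query mem[0x17]=0xa4, mem[0x14]=0x16, mem[0x08]=0x16, mem[0x0f]=0x56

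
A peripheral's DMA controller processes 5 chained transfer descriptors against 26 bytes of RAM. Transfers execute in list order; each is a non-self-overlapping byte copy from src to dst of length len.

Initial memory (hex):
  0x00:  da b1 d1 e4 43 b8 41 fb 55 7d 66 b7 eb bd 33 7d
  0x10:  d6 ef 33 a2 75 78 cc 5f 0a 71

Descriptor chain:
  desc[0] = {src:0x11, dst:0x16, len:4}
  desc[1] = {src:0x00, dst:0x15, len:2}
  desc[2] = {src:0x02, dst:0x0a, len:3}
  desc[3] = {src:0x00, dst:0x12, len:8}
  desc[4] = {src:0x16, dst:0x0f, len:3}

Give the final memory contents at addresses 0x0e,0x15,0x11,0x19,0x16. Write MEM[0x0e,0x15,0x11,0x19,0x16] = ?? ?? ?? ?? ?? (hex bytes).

MEM[0x0e,0x15,0x11,0x19,0x16] = 33 e4 41 fb 43

#0 dst[0x16+4] := {0xef,0x33,0xa2,0x75}
#1 dst[0x15+2] := {0xda,0xb1}
#2 dst[0x0a+3] := {0xd1,0xe4,0x43}
#3 dst[0x12+8] := {0xda,0xb1,0xd1,0xe4,0x43,0xb8,0x41,0xfb}
#4 dst[0x0f+3] := {0x43,0xb8,0x41}
query mem[0x0e]=0x33, mem[0x15]=0xe4, mem[0x11]=0x41, mem[0x19]=0xfb, mem[0x16]=0x43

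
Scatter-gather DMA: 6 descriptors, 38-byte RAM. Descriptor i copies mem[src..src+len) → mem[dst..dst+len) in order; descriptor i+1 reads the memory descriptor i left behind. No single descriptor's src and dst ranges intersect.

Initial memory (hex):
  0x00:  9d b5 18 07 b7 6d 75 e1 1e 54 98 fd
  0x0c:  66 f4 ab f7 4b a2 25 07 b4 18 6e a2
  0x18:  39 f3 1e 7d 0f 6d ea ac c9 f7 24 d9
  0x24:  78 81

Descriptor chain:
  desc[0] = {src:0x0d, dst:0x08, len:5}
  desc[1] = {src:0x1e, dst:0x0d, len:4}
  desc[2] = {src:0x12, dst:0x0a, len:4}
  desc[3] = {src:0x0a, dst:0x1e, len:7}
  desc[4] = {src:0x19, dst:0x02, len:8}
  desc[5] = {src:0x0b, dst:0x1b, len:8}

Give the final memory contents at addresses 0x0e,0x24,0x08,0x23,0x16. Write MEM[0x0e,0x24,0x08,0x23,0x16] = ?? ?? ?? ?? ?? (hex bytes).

MEM[0x0e,0x24,0x08,0x23,0x16] = ac f7 07 c9 6e

#0 dst[0x08+5] := {0xf4,0xab,0xf7,0x4b,0xa2}
#1 dst[0x0d+4] := {0xea,0xac,0xc9,0xf7}
#2 dst[0x0a+4] := {0x25,0x07,0xb4,0x18}
#3 dst[0x1e+7] := {0x25,0x07,0xb4,0x18,0xac,0xc9,0xf7}
#4 dst[0x02+8] := {0xf3,0x1e,0x7d,0x0f,0x6d,0x25,0x07,0xb4}
#5 dst[0x1b+8] := {0x07,0xb4,0x18,0xac,0xc9,0xf7,0xa2,0x25}
query mem[0x0e]=0xac, mem[0x24]=0xf7, mem[0x08]=0x07, mem[0x23]=0xc9, mem[0x16]=0x6e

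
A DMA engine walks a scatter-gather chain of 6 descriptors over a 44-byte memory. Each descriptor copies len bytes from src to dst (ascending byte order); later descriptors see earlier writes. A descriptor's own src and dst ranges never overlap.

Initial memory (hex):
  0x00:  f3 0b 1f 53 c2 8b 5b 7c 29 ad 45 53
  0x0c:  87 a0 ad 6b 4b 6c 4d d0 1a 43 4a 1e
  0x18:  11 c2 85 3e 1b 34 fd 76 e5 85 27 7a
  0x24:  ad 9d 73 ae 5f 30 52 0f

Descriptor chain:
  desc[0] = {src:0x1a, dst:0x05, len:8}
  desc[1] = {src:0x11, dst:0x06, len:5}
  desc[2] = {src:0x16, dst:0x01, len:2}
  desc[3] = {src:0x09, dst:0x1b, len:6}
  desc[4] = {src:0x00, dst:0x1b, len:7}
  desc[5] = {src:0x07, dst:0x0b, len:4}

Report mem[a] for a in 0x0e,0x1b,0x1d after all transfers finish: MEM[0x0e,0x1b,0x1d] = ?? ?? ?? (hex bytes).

MEM[0x0e,0x1b,0x1d] = 43 f3 1e

[0] 0x1a->0x05 len=8 : 85 3e 1b 34 fd 76 e5 85
[1] 0x11->0x06 len=5 : 6c 4d d0 1a 43
[2] 0x16->0x01 len=2 : 4a 1e
[3] 0x09->0x1b len=6 : 1a 43 e5 85 a0 ad
[4] 0x00->0x1b len=7 : f3 4a 1e 53 c2 85 6c
[5] 0x07->0x0b len=4 : 4d d0 1a 43
query mem[0x0e]=0x43, mem[0x1b]=0xf3, mem[0x1d]=0x1e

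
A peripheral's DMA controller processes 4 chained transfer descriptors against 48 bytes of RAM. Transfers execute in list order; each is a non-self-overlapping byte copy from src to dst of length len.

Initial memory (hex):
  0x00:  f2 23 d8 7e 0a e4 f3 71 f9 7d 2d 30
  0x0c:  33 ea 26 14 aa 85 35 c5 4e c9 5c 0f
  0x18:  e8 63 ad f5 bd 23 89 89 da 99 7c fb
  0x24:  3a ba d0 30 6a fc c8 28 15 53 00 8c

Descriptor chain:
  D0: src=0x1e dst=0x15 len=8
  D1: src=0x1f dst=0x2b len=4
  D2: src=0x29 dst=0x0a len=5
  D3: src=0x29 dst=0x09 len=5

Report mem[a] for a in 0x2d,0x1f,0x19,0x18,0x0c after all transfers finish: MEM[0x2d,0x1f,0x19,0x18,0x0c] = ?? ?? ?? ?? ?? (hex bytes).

MEM[0x2d,0x1f,0x19,0x18,0x0c] = 99 89 7c 99 da

  after D0: wrote 8B at 0x15 = 8989da997cfb3aba
  after D1: wrote 4B at 0x2b = 89da997c
  after D2: wrote 5B at 0x0a = fcc889da99
  after D3: wrote 5B at 0x09 = fcc889da99
query mem[0x2d]=0x99, mem[0x1f]=0x89, mem[0x19]=0x7c, mem[0x18]=0x99, mem[0x0c]=0xda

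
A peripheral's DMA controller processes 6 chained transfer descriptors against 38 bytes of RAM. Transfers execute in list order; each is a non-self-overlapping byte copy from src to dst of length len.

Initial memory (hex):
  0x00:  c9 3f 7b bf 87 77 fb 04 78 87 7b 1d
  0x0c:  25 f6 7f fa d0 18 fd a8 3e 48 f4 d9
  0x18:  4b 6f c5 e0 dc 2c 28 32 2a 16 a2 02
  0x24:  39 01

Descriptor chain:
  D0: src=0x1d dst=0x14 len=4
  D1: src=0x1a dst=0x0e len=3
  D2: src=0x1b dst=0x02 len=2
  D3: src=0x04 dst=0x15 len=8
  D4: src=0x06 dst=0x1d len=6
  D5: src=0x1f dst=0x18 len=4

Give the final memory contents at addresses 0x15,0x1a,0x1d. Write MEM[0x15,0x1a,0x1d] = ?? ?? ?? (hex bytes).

MEM[0x15,0x1a,0x1d] = 87 7b fb

D0: mem[0x14..0x17] <- [2c 28 32 2a]
D1: mem[0x0e..0x10] <- [c5 e0 dc]
D2: mem[0x02..0x03] <- [e0 dc]
D3: mem[0x15..0x1c] <- [87 77 fb 04 78 87 7b 1d]
D4: mem[0x1d..0x22] <- [fb 04 78 87 7b 1d]
D5: mem[0x18..0x1b] <- [78 87 7b 1d]
query mem[0x15]=0x87, mem[0x1a]=0x7b, mem[0x1d]=0xfb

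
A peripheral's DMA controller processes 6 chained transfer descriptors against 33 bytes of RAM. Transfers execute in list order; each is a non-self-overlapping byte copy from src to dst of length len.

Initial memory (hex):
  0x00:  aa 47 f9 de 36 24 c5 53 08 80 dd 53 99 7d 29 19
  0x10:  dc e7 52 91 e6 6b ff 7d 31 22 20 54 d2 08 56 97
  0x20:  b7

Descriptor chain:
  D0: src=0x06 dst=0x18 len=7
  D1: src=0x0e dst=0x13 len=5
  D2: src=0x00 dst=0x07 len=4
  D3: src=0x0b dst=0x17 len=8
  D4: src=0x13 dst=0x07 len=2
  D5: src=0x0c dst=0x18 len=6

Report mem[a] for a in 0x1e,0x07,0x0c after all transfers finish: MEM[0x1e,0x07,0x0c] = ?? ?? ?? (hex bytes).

#0 dst[0x18+7] := {0xc5,0x53,0x08,0x80,0xdd,0x53,0x99}
#1 dst[0x13+5] := {0x29,0x19,0xdc,0xe7,0x52}
#2 dst[0x07+4] := {0xaa,0x47,0xf9,0xde}
#3 dst[0x17+8] := {0x53,0x99,0x7d,0x29,0x19,0xdc,0xe7,0x52}
#4 dst[0x07+2] := {0x29,0x19}
#5 dst[0x18+6] := {0x99,0x7d,0x29,0x19,0xdc,0xe7}
query mem[0x1e]=0x52, mem[0x07]=0x29, mem[0x0c]=0x99

MEM[0x1e,0x07,0x0c] = 52 29 99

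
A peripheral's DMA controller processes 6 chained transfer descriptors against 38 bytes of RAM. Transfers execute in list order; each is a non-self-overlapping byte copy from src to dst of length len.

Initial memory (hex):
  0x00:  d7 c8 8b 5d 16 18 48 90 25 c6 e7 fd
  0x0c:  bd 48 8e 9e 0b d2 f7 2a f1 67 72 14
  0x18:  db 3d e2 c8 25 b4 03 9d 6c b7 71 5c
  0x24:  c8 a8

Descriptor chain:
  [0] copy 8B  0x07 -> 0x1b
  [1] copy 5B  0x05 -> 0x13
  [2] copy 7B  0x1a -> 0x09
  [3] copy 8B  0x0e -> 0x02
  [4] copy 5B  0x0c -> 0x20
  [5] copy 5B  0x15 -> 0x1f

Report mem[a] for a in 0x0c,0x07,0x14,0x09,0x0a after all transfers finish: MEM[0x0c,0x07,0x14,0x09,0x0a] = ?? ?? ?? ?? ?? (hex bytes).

MEM[0x0c,0x07,0x14,0x09,0x0a] = c6 18 48 90 90

  after D0: wrote 8B at 0x1b = 9025c6e7fdbd488e
  after D1: wrote 5B at 0x13 = 18489025c6
  after D2: wrote 7B at 0x09 = e29025c6e7fdbd
  after D3: wrote 8B at 0x02 = fdbd0bd2f7184890
  after D4: wrote 5B at 0x20 = c6e7fdbd0b
  after D5: wrote 5B at 0x1f = 9025c6db3d
query mem[0x0c]=0xc6, mem[0x07]=0x18, mem[0x14]=0x48, mem[0x09]=0x90, mem[0x0a]=0x90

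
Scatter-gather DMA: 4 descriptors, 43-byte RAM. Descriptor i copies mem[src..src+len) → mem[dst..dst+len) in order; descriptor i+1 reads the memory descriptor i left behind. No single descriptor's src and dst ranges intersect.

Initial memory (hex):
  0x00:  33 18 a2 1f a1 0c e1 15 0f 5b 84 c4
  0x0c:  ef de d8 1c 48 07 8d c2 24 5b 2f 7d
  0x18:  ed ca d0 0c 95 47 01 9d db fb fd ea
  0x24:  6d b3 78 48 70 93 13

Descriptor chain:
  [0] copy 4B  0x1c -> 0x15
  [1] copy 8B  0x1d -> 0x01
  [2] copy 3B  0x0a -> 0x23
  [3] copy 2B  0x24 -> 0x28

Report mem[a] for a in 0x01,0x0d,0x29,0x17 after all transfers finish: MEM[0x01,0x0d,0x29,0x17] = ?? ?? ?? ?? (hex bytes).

  after D0: wrote 4B at 0x15 = 9547019d
  after D1: wrote 8B at 0x01 = 47019ddbfbfdea6d
  after D2: wrote 3B at 0x23 = 84c4ef
  after D3: wrote 2B at 0x28 = c4ef
query mem[0x01]=0x47, mem[0x0d]=0xde, mem[0x29]=0xef, mem[0x17]=0x01

MEM[0x01,0x0d,0x29,0x17] = 47 de ef 01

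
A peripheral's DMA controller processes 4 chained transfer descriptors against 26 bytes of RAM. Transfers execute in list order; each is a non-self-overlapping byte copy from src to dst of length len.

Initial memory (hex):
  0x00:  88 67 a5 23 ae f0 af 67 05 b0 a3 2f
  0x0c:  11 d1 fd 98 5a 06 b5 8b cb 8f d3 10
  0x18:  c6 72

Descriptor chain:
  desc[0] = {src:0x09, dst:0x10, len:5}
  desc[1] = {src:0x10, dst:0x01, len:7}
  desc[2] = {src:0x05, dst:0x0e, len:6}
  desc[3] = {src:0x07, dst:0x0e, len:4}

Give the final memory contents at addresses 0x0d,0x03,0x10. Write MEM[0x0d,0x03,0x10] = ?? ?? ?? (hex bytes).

MEM[0x0d,0x03,0x10] = d1 2f b0

D0: mem[0x10..0x14] <- [b0 a3 2f 11 d1]
D1: mem[0x01..0x07] <- [b0 a3 2f 11 d1 8f d3]
D2: mem[0x0e..0x13] <- [d1 8f d3 05 b0 a3]
D3: mem[0x0e..0x11] <- [d3 05 b0 a3]
query mem[0x0d]=0xd1, mem[0x03]=0x2f, mem[0x10]=0xb0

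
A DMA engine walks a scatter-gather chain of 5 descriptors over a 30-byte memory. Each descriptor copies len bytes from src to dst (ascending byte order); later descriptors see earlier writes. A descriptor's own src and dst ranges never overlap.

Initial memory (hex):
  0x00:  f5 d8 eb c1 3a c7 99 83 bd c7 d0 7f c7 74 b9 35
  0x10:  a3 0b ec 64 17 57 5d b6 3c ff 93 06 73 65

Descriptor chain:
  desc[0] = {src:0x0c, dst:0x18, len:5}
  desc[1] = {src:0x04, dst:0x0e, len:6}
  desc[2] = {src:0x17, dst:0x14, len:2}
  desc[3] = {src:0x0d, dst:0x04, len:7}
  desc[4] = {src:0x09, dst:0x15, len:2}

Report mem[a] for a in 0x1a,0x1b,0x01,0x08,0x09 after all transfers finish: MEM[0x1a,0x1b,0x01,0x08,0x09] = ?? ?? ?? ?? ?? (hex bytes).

[0] 0x0c->0x18 len=5 : c7 74 b9 35 a3
[1] 0x04->0x0e len=6 : 3a c7 99 83 bd c7
[2] 0x17->0x14 len=2 : b6 c7
[3] 0x0d->0x04 len=7 : 74 3a c7 99 83 bd c7
[4] 0x09->0x15 len=2 : bd c7
query mem[0x1a]=0xb9, mem[0x1b]=0x35, mem[0x01]=0xd8, mem[0x08]=0x83, mem[0x09]=0xbd

MEM[0x1a,0x1b,0x01,0x08,0x09] = b9 35 d8 83 bd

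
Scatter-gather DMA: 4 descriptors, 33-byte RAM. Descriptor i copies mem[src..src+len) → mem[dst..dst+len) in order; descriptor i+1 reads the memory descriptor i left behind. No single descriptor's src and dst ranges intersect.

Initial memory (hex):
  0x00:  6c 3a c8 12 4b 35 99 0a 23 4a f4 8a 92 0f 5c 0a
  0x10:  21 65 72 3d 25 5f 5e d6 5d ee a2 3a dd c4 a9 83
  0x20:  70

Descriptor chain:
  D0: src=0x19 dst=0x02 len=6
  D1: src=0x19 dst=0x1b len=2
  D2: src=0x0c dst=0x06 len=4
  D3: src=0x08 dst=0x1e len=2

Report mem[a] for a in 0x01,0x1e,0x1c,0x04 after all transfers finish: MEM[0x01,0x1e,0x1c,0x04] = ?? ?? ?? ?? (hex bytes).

MEM[0x01,0x1e,0x1c,0x04] = 3a 5c a2 3a

#0 dst[0x02+6] := {0xee,0xa2,0x3a,0xdd,0xc4,0xa9}
#1 dst[0x1b+2] := {0xee,0xa2}
#2 dst[0x06+4] := {0x92,0x0f,0x5c,0x0a}
#3 dst[0x1e+2] := {0x5c,0x0a}
query mem[0x01]=0x3a, mem[0x1e]=0x5c, mem[0x1c]=0xa2, mem[0x04]=0x3a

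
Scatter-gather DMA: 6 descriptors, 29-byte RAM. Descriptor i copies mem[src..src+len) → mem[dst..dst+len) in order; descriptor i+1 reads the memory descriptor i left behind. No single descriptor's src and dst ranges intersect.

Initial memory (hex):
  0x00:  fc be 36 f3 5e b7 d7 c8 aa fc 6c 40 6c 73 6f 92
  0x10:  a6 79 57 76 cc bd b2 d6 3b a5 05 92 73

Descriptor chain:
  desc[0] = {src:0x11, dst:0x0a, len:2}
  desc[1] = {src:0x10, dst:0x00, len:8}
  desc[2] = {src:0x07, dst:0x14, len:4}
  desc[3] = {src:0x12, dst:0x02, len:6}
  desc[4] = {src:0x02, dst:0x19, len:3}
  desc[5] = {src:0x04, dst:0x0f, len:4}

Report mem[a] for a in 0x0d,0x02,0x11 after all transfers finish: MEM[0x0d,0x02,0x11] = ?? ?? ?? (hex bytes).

#0 dst[0x0a+2] := {0x79,0x57}
#1 dst[0x00+8] := {0xa6,0x79,0x57,0x76,0xcc,0xbd,0xb2,0xd6}
#2 dst[0x14+4] := {0xd6,0xaa,0xfc,0x79}
#3 dst[0x02+6] := {0x57,0x76,0xd6,0xaa,0xfc,0x79}
#4 dst[0x19+3] := {0x57,0x76,0xd6}
#5 dst[0x0f+4] := {0xd6,0xaa,0xfc,0x79}
query mem[0x0d]=0x73, mem[0x02]=0x57, mem[0x11]=0xfc

MEM[0x0d,0x02,0x11] = 73 57 fc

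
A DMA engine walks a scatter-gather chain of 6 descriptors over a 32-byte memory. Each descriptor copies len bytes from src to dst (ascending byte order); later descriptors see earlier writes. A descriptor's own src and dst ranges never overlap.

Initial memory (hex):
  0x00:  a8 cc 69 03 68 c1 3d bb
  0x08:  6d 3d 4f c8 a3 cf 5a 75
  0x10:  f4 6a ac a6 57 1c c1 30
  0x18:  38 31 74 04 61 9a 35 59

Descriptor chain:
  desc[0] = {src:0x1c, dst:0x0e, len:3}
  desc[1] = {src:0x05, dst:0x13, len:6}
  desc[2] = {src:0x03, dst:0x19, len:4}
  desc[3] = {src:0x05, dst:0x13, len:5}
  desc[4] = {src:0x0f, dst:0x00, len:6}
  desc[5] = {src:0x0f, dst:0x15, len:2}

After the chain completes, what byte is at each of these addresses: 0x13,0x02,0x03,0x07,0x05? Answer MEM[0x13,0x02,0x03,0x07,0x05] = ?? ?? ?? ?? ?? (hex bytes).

#0 dst[0x0e+3] := {0x61,0x9a,0x35}
#1 dst[0x13+6] := {0xc1,0x3d,0xbb,0x6d,0x3d,0x4f}
#2 dst[0x19+4] := {0x03,0x68,0xc1,0x3d}
#3 dst[0x13+5] := {0xc1,0x3d,0xbb,0x6d,0x3d}
#4 dst[0x00+6] := {0x9a,0x35,0x6a,0xac,0xc1,0x3d}
#5 dst[0x15+2] := {0x9a,0x35}
query mem[0x13]=0xc1, mem[0x02]=0x6a, mem[0x03]=0xac, mem[0x07]=0xbb, mem[0x05]=0x3d

MEM[0x13,0x02,0x03,0x07,0x05] = c1 6a ac bb 3d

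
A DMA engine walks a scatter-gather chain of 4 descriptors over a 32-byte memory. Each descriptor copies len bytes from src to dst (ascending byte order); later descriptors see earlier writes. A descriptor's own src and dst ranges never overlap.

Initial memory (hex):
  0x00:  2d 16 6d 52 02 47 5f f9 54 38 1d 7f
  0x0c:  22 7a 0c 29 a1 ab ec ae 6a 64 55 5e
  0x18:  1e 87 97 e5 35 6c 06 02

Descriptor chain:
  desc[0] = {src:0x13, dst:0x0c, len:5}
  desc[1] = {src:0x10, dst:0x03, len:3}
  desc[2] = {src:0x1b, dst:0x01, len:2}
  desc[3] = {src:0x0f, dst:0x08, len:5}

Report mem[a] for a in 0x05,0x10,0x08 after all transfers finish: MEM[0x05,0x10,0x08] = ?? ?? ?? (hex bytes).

MEM[0x05,0x10,0x08] = ec 5e 55

#0 dst[0x0c+5] := {0xae,0x6a,0x64,0x55,0x5e}
#1 dst[0x03+3] := {0x5e,0xab,0xec}
#2 dst[0x01+2] := {0xe5,0x35}
#3 dst[0x08+5] := {0x55,0x5e,0xab,0xec,0xae}
query mem[0x05]=0xec, mem[0x10]=0x5e, mem[0x08]=0x55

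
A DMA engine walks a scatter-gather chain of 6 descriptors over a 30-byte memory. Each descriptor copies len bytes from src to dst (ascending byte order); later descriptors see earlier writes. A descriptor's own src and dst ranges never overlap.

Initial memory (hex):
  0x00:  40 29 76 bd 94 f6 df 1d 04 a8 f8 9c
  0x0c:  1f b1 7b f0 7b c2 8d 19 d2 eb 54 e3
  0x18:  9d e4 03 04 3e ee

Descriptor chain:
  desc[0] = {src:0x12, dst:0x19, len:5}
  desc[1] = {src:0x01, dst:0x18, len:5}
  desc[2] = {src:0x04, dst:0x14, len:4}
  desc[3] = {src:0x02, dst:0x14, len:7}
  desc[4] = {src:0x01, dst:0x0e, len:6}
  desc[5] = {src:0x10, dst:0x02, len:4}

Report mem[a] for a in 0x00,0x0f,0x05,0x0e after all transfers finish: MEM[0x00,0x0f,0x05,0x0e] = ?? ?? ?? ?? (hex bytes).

MEM[0x00,0x0f,0x05,0x0e] = 40 76 df 29

  after D0: wrote 5B at 0x19 = 8d19d2eb54
  after D1: wrote 5B at 0x18 = 2976bd94f6
  after D2: wrote 4B at 0x14 = 94f6df1d
  after D3: wrote 7B at 0x14 = 76bd94f6df1d04
  after D4: wrote 6B at 0x0e = 2976bd94f6df
  after D5: wrote 4B at 0x02 = bd94f6df
query mem[0x00]=0x40, mem[0x0f]=0x76, mem[0x05]=0xdf, mem[0x0e]=0x29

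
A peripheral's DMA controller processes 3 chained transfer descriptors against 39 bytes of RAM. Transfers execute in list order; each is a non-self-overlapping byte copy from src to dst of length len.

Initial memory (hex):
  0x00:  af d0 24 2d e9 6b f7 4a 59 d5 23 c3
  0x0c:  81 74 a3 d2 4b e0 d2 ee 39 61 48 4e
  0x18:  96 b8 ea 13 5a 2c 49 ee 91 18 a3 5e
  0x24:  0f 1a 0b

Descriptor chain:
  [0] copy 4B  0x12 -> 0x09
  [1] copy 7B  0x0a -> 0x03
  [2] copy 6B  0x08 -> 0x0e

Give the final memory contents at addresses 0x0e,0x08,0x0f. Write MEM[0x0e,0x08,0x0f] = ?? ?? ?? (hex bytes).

[0] 0x12->0x09 len=4 : d2 ee 39 61
[1] 0x0a->0x03 len=7 : ee 39 61 74 a3 d2 4b
[2] 0x08->0x0e len=6 : d2 4b ee 39 61 74
query mem[0x0e]=0xd2, mem[0x08]=0xd2, mem[0x0f]=0x4b

MEM[0x0e,0x08,0x0f] = d2 d2 4b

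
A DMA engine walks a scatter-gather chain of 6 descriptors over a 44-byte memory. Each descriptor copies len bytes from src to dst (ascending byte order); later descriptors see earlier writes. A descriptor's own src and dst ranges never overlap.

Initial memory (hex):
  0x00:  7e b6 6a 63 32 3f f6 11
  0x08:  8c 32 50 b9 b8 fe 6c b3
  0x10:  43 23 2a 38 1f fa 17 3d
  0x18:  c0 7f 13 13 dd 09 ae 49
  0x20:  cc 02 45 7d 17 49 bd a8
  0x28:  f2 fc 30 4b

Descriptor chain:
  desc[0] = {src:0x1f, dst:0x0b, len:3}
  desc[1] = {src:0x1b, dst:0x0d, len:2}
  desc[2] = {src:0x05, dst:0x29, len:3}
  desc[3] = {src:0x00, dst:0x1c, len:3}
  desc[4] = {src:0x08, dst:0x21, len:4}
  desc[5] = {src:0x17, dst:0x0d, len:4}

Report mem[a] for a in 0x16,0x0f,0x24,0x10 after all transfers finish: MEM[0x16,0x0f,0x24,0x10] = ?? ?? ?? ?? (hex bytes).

  after D0: wrote 3B at 0x0b = 49cc02
  after D1: wrote 2B at 0x0d = 13dd
  after D2: wrote 3B at 0x29 = 3ff611
  after D3: wrote 3B at 0x1c = 7eb66a
  after D4: wrote 4B at 0x21 = 8c325049
  after D5: wrote 4B at 0x0d = 3dc07f13
query mem[0x16]=0x17, mem[0x0f]=0x7f, mem[0x24]=0x49, mem[0x10]=0x13

MEM[0x16,0x0f,0x24,0x10] = 17 7f 49 13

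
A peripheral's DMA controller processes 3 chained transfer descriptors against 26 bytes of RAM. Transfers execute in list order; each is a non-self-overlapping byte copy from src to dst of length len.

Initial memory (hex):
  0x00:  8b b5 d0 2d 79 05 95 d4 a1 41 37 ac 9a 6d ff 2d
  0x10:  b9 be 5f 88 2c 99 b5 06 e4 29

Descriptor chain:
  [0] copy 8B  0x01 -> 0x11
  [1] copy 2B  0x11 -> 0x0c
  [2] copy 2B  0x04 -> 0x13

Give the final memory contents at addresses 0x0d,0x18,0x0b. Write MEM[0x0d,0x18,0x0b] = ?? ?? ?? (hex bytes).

MEM[0x0d,0x18,0x0b] = d0 a1 ac

#0 dst[0x11+8] := {0xb5,0xd0,0x2d,0x79,0x05,0x95,0xd4,0xa1}
#1 dst[0x0c+2] := {0xb5,0xd0}
#2 dst[0x13+2] := {0x79,0x05}
query mem[0x0d]=0xd0, mem[0x18]=0xa1, mem[0x0b]=0xac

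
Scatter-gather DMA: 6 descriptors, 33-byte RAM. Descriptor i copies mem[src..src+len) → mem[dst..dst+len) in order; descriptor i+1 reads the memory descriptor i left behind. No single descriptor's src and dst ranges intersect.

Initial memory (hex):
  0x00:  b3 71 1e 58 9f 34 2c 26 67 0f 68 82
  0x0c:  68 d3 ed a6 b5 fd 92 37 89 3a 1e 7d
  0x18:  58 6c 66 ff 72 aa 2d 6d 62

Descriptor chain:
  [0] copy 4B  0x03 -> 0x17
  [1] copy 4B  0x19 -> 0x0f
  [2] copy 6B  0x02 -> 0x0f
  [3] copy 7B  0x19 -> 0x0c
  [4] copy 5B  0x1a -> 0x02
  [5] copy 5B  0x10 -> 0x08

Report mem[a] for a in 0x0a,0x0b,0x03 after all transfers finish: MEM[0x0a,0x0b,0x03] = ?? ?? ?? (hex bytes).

#0 dst[0x17+4] := {0x58,0x9f,0x34,0x2c}
#1 dst[0x0f+4] := {0x34,0x2c,0xff,0x72}
#2 dst[0x0f+6] := {0x1e,0x58,0x9f,0x34,0x2c,0x26}
#3 dst[0x0c+7] := {0x34,0x2c,0xff,0x72,0xaa,0x2d,0x6d}
#4 dst[0x02+5] := {0x2c,0xff,0x72,0xaa,0x2d}
#5 dst[0x08+5] := {0xaa,0x2d,0x6d,0x2c,0x26}
query mem[0x0a]=0x6d, mem[0x0b]=0x2c, mem[0x03]=0xff

MEM[0x0a,0x0b,0x03] = 6d 2c ff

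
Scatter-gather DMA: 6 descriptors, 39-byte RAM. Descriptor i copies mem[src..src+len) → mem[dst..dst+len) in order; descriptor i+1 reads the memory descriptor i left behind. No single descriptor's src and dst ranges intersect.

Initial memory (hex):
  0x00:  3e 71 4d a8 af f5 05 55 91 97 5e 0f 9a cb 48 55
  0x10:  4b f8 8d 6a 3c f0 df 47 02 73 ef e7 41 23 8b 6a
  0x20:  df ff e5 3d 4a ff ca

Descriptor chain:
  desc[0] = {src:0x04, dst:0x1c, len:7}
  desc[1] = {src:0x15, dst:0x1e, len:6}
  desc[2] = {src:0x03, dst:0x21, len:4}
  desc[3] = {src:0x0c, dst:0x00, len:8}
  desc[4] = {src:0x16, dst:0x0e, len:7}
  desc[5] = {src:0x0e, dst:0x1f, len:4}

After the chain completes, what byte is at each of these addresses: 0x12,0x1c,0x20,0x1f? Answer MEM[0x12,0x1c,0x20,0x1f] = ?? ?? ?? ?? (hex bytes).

MEM[0x12,0x1c,0x20,0x1f] = ef af 47 df

D0: mem[0x1c..0x22] <- [af f5 05 55 91 97 5e]
D1: mem[0x1e..0x23] <- [f0 df 47 02 73 ef]
D2: mem[0x21..0x24] <- [a8 af f5 05]
D3: mem[0x00..0x07] <- [9a cb 48 55 4b f8 8d 6a]
D4: mem[0x0e..0x14] <- [df 47 02 73 ef e7 af]
D5: mem[0x1f..0x22] <- [df 47 02 73]
query mem[0x12]=0xef, mem[0x1c]=0xaf, mem[0x20]=0x47, mem[0x1f]=0xdf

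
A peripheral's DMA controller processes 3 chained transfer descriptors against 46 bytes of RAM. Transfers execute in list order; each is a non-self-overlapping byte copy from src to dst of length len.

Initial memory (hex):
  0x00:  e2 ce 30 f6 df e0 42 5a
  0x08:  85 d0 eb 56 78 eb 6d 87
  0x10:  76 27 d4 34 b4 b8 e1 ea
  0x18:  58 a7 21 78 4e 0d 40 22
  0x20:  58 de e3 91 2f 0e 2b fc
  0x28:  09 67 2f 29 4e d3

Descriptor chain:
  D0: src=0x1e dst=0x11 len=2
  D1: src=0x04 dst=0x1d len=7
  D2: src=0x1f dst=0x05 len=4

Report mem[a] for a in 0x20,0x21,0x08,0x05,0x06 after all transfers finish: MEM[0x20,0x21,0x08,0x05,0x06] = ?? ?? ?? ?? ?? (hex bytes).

MEM[0x20,0x21,0x08,0x05,0x06] = 5a 85 d0 42 5a

[0] 0x1e->0x11 len=2 : 40 22
[1] 0x04->0x1d len=7 : df e0 42 5a 85 d0 eb
[2] 0x1f->0x05 len=4 : 42 5a 85 d0
query mem[0x20]=0x5a, mem[0x21]=0x85, mem[0x08]=0xd0, mem[0x05]=0x42, mem[0x06]=0x5a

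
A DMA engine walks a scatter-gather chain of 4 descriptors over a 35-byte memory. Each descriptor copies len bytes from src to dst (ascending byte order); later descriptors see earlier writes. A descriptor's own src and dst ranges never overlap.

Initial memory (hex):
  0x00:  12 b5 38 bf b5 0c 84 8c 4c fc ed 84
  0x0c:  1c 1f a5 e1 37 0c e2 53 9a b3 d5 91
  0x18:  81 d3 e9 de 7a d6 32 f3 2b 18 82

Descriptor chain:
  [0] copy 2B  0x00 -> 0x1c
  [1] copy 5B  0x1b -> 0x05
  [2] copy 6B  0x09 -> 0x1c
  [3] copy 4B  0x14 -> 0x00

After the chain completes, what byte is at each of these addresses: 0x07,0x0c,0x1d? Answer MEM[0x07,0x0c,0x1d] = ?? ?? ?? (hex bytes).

MEM[0x07,0x0c,0x1d] = b5 1c ed

#0 dst[0x1c+2] := {0x12,0xb5}
#1 dst[0x05+5] := {0xde,0x12,0xb5,0x32,0xf3}
#2 dst[0x1c+6] := {0xf3,0xed,0x84,0x1c,0x1f,0xa5}
#3 dst[0x00+4] := {0x9a,0xb3,0xd5,0x91}
query mem[0x07]=0xb5, mem[0x0c]=0x1c, mem[0x1d]=0xed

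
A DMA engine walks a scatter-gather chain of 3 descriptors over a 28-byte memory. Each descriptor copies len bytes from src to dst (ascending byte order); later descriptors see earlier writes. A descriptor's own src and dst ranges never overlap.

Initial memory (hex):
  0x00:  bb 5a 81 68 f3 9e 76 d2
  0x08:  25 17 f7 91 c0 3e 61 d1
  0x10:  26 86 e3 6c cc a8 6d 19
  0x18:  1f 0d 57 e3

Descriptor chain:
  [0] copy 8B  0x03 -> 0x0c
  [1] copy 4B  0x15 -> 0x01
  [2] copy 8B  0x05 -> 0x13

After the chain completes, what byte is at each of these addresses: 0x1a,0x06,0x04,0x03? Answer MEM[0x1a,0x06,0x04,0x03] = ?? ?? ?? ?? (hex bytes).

#0 dst[0x0c+8] := {0x68,0xf3,0x9e,0x76,0xd2,0x25,0x17,0xf7}
#1 dst[0x01+4] := {0xa8,0x6d,0x19,0x1f}
#2 dst[0x13+8] := {0x9e,0x76,0xd2,0x25,0x17,0xf7,0x91,0x68}
query mem[0x1a]=0x68, mem[0x06]=0x76, mem[0x04]=0x1f, mem[0x03]=0x19

MEM[0x1a,0x06,0x04,0x03] = 68 76 1f 19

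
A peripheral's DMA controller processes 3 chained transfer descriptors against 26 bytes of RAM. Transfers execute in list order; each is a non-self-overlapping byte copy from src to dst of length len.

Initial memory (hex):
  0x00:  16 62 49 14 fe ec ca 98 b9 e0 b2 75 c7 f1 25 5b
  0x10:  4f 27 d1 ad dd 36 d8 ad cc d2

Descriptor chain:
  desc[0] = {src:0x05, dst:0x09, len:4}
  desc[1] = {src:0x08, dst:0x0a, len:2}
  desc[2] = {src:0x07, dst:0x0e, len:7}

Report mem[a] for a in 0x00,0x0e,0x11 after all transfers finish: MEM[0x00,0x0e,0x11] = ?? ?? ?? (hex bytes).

MEM[0x00,0x0e,0x11] = 16 98 b9

D0: mem[0x09..0x0c] <- [ec ca 98 b9]
D1: mem[0x0a..0x0b] <- [b9 ec]
D2: mem[0x0e..0x14] <- [98 b9 ec b9 ec b9 f1]
query mem[0x00]=0x16, mem[0x0e]=0x98, mem[0x11]=0xb9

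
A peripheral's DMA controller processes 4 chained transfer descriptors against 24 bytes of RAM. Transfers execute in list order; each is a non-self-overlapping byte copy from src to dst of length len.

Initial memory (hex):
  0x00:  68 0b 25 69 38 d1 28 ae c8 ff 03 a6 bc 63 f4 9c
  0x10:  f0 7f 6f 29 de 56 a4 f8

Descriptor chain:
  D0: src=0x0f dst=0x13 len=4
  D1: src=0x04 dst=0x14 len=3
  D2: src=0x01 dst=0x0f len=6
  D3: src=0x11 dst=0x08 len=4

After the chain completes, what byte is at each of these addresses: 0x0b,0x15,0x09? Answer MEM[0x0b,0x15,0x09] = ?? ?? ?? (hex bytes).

#0 dst[0x13+4] := {0x9c,0xf0,0x7f,0x6f}
#1 dst[0x14+3] := {0x38,0xd1,0x28}
#2 dst[0x0f+6] := {0x0b,0x25,0x69,0x38,0xd1,0x28}
#3 dst[0x08+4] := {0x69,0x38,0xd1,0x28}
query mem[0x0b]=0x28, mem[0x15]=0xd1, mem[0x09]=0x38

MEM[0x0b,0x15,0x09] = 28 d1 38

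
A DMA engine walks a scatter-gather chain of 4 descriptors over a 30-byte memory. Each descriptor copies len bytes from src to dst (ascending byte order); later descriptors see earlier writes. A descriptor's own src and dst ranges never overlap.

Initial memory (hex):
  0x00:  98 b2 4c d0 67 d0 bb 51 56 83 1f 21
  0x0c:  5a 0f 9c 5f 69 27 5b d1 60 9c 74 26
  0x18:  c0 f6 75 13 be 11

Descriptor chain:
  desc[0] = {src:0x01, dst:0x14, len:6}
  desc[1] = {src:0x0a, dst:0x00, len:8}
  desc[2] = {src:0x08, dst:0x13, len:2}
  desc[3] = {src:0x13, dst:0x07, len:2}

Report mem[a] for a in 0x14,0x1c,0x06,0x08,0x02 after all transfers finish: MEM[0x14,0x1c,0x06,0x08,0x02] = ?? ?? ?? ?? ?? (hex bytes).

#0 dst[0x14+6] := {0xb2,0x4c,0xd0,0x67,0xd0,0xbb}
#1 dst[0x00+8] := {0x1f,0x21,0x5a,0x0f,0x9c,0x5f,0x69,0x27}
#2 dst[0x13+2] := {0x56,0x83}
#3 dst[0x07+2] := {0x56,0x83}
query mem[0x14]=0x83, mem[0x1c]=0xbe, mem[0x06]=0x69, mem[0x08]=0x83, mem[0x02]=0x5a

MEM[0x14,0x1c,0x06,0x08,0x02] = 83 be 69 83 5a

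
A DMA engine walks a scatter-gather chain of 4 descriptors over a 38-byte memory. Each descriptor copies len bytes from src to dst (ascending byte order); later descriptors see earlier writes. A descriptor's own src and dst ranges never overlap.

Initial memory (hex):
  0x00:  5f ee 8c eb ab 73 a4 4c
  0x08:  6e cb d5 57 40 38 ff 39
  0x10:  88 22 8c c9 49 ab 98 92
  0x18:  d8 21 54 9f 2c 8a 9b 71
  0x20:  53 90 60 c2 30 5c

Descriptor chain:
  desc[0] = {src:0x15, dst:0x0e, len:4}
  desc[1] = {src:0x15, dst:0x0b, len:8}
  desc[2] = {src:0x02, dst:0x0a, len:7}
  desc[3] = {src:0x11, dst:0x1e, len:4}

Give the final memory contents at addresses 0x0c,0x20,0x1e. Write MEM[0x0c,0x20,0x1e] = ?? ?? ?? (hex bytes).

[0] 0x15->0x0e len=4 : ab 98 92 d8
[1] 0x15->0x0b len=8 : ab 98 92 d8 21 54 9f 2c
[2] 0x02->0x0a len=7 : 8c eb ab 73 a4 4c 6e
[3] 0x11->0x1e len=4 : 9f 2c c9 49
query mem[0x0c]=0xab, mem[0x20]=0xc9, mem[0x1e]=0x9f

MEM[0x0c,0x20,0x1e] = ab c9 9f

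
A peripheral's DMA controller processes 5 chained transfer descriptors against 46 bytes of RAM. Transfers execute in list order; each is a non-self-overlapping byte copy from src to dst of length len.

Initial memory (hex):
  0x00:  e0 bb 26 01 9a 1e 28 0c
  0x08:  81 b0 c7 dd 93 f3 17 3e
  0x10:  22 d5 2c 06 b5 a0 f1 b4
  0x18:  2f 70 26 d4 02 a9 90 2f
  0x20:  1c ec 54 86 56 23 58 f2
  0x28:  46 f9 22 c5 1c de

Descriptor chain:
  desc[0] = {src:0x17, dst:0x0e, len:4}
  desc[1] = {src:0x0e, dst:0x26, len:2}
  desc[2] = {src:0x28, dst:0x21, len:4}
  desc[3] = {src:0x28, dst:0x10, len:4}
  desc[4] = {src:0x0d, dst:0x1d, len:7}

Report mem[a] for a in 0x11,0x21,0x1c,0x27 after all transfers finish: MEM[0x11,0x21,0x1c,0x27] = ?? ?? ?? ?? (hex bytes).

MEM[0x11,0x21,0x1c,0x27] = f9 f9 02 2f

#0 dst[0x0e+4] := {0xb4,0x2f,0x70,0x26}
#1 dst[0x26+2] := {0xb4,0x2f}
#2 dst[0x21+4] := {0x46,0xf9,0x22,0xc5}
#3 dst[0x10+4] := {0x46,0xf9,0x22,0xc5}
#4 dst[0x1d+7] := {0xf3,0xb4,0x2f,0x46,0xf9,0x22,0xc5}
query mem[0x11]=0xf9, mem[0x21]=0xf9, mem[0x1c]=0x02, mem[0x27]=0x2f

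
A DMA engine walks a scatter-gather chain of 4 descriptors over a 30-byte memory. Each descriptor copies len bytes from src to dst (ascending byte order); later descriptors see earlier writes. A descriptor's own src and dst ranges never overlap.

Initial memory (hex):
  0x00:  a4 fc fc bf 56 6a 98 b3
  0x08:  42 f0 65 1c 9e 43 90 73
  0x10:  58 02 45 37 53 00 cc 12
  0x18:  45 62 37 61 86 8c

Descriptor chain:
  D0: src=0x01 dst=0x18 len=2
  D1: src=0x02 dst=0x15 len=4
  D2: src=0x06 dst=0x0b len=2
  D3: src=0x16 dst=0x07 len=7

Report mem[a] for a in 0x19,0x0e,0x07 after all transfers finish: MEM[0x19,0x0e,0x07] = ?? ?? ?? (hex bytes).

MEM[0x19,0x0e,0x07] = fc 90 bf

#0 dst[0x18+2] := {0xfc,0xfc}
#1 dst[0x15+4] := {0xfc,0xbf,0x56,0x6a}
#2 dst[0x0b+2] := {0x98,0xb3}
#3 dst[0x07+7] := {0xbf,0x56,0x6a,0xfc,0x37,0x61,0x86}
query mem[0x19]=0xfc, mem[0x0e]=0x90, mem[0x07]=0xbf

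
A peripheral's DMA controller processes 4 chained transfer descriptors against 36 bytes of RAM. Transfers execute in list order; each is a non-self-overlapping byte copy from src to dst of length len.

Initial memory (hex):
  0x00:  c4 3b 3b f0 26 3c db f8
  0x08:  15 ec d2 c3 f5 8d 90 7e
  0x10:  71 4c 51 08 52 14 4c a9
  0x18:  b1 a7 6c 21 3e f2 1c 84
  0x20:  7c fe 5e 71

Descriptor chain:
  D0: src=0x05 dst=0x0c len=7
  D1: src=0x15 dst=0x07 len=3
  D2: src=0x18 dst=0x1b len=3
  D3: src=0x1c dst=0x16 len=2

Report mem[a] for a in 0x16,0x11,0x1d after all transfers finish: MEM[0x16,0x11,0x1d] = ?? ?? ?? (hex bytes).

MEM[0x16,0x11,0x1d] = a7 d2 6c

#0 dst[0x0c+7] := {0x3c,0xdb,0xf8,0x15,0xec,0xd2,0xc3}
#1 dst[0x07+3] := {0x14,0x4c,0xa9}
#2 dst[0x1b+3] := {0xb1,0xa7,0x6c}
#3 dst[0x16+2] := {0xa7,0x6c}
query mem[0x16]=0xa7, mem[0x11]=0xd2, mem[0x1d]=0x6c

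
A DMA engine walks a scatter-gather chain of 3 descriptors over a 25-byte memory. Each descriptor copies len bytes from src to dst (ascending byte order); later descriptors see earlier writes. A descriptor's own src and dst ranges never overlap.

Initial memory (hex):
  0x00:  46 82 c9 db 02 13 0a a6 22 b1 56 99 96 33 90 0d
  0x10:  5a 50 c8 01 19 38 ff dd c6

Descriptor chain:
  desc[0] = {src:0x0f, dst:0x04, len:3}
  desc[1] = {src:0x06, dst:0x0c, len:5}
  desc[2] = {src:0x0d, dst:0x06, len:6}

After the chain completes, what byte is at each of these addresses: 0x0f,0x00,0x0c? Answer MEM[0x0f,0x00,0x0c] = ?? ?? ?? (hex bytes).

  after D0: wrote 3B at 0x04 = 0d5a50
  after D1: wrote 5B at 0x0c = 50a622b156
  after D2: wrote 6B at 0x06 = a622b15650c8
query mem[0x0f]=0xb1, mem[0x00]=0x46, mem[0x0c]=0x50

MEM[0x0f,0x00,0x0c] = b1 46 50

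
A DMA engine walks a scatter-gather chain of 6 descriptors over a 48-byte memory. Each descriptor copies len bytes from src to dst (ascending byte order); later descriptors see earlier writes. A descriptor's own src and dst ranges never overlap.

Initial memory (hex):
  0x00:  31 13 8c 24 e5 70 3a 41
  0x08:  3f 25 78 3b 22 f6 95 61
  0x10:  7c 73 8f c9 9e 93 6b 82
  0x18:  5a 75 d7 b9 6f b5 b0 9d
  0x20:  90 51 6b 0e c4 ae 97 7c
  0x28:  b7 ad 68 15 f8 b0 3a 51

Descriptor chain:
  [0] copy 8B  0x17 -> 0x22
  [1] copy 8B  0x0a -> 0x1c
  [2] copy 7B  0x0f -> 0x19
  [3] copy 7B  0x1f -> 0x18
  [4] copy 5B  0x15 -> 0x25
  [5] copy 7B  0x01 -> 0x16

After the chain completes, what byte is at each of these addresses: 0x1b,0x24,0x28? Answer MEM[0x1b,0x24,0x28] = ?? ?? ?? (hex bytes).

MEM[0x1b,0x24,0x28] = 3a 75 93

[0] 0x17->0x22 len=8 : 82 5a 75 d7 b9 6f b5 b0
[1] 0x0a->0x1c len=8 : 78 3b 22 f6 95 61 7c 73
[2] 0x0f->0x19 len=7 : 61 7c 73 8f c9 9e 93
[3] 0x1f->0x18 len=7 : 93 95 61 7c 73 75 d7
[4] 0x15->0x25 len=5 : 93 6b 82 93 95
[5] 0x01->0x16 len=7 : 13 8c 24 e5 70 3a 41
query mem[0x1b]=0x3a, mem[0x24]=0x75, mem[0x28]=0x93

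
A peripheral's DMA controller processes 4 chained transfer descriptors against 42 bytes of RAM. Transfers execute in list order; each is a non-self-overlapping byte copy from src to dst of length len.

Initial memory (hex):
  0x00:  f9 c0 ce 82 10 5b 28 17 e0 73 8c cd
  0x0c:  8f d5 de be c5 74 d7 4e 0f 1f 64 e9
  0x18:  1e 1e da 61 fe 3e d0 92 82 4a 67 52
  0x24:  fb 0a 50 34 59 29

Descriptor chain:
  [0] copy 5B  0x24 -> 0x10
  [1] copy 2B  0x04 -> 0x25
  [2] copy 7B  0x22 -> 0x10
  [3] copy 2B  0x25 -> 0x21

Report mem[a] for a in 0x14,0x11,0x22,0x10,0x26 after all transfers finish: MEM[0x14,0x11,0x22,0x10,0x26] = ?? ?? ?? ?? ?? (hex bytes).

MEM[0x14,0x11,0x22,0x10,0x26] = 5b 52 5b 67 5b

D0: mem[0x10..0x14] <- [fb 0a 50 34 59]
D1: mem[0x25..0x26] <- [10 5b]
D2: mem[0x10..0x16] <- [67 52 fb 10 5b 34 59]
D3: mem[0x21..0x22] <- [10 5b]
query mem[0x14]=0x5b, mem[0x11]=0x52, mem[0x22]=0x5b, mem[0x10]=0x67, mem[0x26]=0x5b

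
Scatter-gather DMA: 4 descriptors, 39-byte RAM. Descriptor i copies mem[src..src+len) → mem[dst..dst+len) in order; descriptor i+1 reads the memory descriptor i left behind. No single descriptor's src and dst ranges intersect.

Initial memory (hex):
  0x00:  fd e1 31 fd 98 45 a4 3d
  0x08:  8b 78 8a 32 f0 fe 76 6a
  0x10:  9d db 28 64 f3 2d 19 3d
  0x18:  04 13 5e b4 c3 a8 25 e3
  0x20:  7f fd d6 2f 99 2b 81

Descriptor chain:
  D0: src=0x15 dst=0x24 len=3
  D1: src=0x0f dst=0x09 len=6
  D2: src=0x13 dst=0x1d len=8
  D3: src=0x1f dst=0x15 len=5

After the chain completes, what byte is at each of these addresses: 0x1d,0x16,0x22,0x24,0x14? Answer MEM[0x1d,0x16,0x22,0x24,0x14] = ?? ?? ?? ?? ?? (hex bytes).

MEM[0x1d,0x16,0x22,0x24,0x14] = 64 19 04 5e f3

  after D0: wrote 3B at 0x24 = 2d193d
  after D1: wrote 6B at 0x09 = 6a9ddb2864f3
  after D2: wrote 8B at 0x1d = 64f32d193d04135e
  after D3: wrote 5B at 0x15 = 2d193d0413
query mem[0x1d]=0x64, mem[0x16]=0x19, mem[0x22]=0x04, mem[0x24]=0x5e, mem[0x14]=0xf3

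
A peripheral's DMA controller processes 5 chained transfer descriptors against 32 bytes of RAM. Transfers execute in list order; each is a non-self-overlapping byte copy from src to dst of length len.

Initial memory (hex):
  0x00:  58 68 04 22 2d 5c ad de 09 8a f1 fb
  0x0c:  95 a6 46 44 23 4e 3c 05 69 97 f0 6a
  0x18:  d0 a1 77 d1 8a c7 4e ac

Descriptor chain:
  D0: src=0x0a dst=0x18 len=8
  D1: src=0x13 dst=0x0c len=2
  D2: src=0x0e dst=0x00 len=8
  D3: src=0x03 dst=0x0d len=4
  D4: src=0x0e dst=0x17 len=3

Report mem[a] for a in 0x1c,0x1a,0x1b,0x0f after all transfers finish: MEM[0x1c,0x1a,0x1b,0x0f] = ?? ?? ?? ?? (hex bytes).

MEM[0x1c,0x1a,0x1b,0x0f] = 46 95 a6 05

  after D0: wrote 8B at 0x18 = f1fb95a64644234e
  after D1: wrote 2B at 0x0c = 0569
  after D2: wrote 8B at 0x00 = 4644234e3c056997
  after D3: wrote 4B at 0x0d = 4e3c0569
  after D4: wrote 3B at 0x17 = 3c0569
query mem[0x1c]=0x46, mem[0x1a]=0x95, mem[0x1b]=0xa6, mem[0x0f]=0x05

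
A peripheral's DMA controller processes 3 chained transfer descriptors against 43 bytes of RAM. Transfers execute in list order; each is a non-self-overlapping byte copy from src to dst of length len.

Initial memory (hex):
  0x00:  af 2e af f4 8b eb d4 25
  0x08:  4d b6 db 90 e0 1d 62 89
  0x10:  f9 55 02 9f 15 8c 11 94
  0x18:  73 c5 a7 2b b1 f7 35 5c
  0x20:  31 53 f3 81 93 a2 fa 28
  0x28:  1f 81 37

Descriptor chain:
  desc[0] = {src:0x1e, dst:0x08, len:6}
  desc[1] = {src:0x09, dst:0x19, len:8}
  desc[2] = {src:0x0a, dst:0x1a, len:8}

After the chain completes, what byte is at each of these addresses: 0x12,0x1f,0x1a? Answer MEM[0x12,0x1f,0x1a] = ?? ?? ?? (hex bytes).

D0: mem[0x08..0x0d] <- [35 5c 31 53 f3 81]
D1: mem[0x19..0x20] <- [5c 31 53 f3 81 62 89 f9]
D2: mem[0x1a..0x21] <- [31 53 f3 81 62 89 f9 55]
query mem[0x12]=0x02, mem[0x1f]=0x89, mem[0x1a]=0x31

MEM[0x12,0x1f,0x1a] = 02 89 31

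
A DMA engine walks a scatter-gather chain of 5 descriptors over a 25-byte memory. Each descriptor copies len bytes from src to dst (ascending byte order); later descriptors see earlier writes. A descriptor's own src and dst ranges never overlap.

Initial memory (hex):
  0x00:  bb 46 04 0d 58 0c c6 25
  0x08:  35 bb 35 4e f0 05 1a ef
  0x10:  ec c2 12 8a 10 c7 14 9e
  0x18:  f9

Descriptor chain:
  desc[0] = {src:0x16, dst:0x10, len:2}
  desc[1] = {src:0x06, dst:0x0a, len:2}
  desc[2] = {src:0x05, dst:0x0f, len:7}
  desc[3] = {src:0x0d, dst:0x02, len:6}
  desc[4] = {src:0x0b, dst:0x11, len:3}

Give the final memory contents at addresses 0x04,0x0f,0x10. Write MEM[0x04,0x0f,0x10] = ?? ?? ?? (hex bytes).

MEM[0x04,0x0f,0x10] = 0c 0c c6

  after D0: wrote 2B at 0x10 = 149e
  after D1: wrote 2B at 0x0a = c625
  after D2: wrote 7B at 0x0f = 0cc62535bbc625
  after D3: wrote 6B at 0x02 = 051a0cc62535
  after D4: wrote 3B at 0x11 = 25f005
query mem[0x04]=0x0c, mem[0x0f]=0x0c, mem[0x10]=0xc6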